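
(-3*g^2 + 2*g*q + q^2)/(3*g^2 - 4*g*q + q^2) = (3*g + q)/(-3*g + q)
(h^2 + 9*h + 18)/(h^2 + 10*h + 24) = (h + 3)/(h + 4)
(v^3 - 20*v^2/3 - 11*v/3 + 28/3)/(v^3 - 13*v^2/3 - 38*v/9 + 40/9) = 3*(v^2 - 8*v + 7)/(3*v^2 - 17*v + 10)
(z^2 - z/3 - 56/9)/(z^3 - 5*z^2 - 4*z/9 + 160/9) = (3*z + 7)/(3*z^2 - 7*z - 20)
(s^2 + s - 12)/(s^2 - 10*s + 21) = (s + 4)/(s - 7)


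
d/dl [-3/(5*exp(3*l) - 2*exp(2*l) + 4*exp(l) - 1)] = (45*exp(2*l) - 12*exp(l) + 12)*exp(l)/(5*exp(3*l) - 2*exp(2*l) + 4*exp(l) - 1)^2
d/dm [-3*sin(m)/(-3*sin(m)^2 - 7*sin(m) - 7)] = 3*(7 - 3*sin(m)^2)*cos(m)/(3*sin(m)^2 + 7*sin(m) + 7)^2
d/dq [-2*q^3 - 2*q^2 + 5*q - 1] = -6*q^2 - 4*q + 5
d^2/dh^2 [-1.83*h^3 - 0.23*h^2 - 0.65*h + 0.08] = -10.98*h - 0.46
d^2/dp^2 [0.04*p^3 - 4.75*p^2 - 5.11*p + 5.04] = 0.24*p - 9.5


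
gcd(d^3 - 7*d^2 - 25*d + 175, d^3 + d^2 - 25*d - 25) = d^2 - 25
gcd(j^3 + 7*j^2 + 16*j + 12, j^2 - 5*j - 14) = j + 2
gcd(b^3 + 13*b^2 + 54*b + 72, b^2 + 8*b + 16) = b + 4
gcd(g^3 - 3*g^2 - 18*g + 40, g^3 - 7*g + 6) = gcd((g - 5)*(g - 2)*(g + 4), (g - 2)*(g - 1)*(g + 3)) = g - 2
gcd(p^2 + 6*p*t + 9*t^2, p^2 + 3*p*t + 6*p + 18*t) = p + 3*t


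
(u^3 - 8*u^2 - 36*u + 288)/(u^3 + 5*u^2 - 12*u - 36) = (u^2 - 14*u + 48)/(u^2 - u - 6)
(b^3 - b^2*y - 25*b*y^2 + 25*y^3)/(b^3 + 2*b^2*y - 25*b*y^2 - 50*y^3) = (b - y)/(b + 2*y)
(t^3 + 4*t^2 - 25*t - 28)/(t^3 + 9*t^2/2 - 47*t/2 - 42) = 2*(t + 1)/(2*t + 3)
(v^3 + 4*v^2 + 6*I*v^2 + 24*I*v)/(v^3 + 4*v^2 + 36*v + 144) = v/(v - 6*I)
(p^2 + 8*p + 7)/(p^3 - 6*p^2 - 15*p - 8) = (p + 7)/(p^2 - 7*p - 8)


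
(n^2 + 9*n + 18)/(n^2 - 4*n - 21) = (n + 6)/(n - 7)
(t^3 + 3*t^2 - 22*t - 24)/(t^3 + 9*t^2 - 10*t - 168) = (t + 1)/(t + 7)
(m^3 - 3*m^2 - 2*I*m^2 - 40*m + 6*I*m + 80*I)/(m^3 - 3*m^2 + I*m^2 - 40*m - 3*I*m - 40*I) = (m - 2*I)/(m + I)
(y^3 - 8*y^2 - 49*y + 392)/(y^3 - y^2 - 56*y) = (y - 7)/y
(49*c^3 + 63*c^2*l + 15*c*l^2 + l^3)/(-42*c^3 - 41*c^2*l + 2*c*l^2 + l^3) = (-7*c - l)/(6*c - l)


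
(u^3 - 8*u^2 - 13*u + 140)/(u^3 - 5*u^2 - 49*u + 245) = (u + 4)/(u + 7)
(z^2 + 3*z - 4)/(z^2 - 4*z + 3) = (z + 4)/(z - 3)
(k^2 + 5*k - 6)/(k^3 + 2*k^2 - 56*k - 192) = (k - 1)/(k^2 - 4*k - 32)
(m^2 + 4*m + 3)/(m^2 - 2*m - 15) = (m + 1)/(m - 5)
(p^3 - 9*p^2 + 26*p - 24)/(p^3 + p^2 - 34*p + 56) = (p - 3)/(p + 7)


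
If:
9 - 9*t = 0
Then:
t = 1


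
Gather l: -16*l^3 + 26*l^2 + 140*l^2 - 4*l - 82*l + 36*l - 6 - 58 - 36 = -16*l^3 + 166*l^2 - 50*l - 100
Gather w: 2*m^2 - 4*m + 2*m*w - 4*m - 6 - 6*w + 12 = 2*m^2 - 8*m + w*(2*m - 6) + 6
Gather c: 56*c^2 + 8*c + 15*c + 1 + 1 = 56*c^2 + 23*c + 2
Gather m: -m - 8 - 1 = -m - 9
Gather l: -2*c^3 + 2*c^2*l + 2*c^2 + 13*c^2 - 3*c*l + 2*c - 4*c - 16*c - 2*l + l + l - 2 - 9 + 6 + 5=-2*c^3 + 15*c^2 - 18*c + l*(2*c^2 - 3*c)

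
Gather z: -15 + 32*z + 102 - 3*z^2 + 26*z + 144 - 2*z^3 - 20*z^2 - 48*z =-2*z^3 - 23*z^2 + 10*z + 231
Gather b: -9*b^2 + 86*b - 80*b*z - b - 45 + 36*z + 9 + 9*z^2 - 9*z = -9*b^2 + b*(85 - 80*z) + 9*z^2 + 27*z - 36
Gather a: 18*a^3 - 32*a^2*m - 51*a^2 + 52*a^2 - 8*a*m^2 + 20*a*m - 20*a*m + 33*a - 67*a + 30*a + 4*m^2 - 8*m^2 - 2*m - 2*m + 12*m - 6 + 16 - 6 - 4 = 18*a^3 + a^2*(1 - 32*m) + a*(-8*m^2 - 4) - 4*m^2 + 8*m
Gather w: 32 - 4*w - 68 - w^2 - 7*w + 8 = -w^2 - 11*w - 28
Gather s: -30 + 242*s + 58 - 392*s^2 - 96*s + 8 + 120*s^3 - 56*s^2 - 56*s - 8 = 120*s^3 - 448*s^2 + 90*s + 28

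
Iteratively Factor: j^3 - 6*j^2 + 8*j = (j - 2)*(j^2 - 4*j) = (j - 4)*(j - 2)*(j)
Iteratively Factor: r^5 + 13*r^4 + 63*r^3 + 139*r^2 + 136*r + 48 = (r + 1)*(r^4 + 12*r^3 + 51*r^2 + 88*r + 48) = (r + 1)*(r + 4)*(r^3 + 8*r^2 + 19*r + 12) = (r + 1)*(r + 4)^2*(r^2 + 4*r + 3) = (r + 1)^2*(r + 4)^2*(r + 3)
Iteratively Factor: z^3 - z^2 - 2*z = (z + 1)*(z^2 - 2*z) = z*(z + 1)*(z - 2)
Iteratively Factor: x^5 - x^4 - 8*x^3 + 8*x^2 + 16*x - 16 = (x - 2)*(x^4 + x^3 - 6*x^2 - 4*x + 8) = (x - 2)*(x - 1)*(x^3 + 2*x^2 - 4*x - 8) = (x - 2)^2*(x - 1)*(x^2 + 4*x + 4) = (x - 2)^2*(x - 1)*(x + 2)*(x + 2)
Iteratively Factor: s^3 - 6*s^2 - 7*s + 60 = (s - 4)*(s^2 - 2*s - 15) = (s - 5)*(s - 4)*(s + 3)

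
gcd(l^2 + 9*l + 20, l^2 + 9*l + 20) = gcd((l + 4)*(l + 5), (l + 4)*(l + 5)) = l^2 + 9*l + 20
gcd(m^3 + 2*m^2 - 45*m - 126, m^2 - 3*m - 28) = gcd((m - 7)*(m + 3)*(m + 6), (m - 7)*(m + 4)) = m - 7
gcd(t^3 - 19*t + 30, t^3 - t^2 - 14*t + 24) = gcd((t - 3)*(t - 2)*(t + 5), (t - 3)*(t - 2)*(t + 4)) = t^2 - 5*t + 6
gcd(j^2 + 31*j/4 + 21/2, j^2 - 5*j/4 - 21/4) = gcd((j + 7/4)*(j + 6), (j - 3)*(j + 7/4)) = j + 7/4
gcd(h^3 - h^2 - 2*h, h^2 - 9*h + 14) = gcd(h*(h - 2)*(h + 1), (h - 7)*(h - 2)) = h - 2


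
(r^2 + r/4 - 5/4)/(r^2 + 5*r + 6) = (4*r^2 + r - 5)/(4*(r^2 + 5*r + 6))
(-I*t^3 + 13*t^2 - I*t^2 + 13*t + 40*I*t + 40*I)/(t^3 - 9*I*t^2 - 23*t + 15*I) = (-I*t^3 + t^2*(13 - I) + t*(13 + 40*I) + 40*I)/(t^3 - 9*I*t^2 - 23*t + 15*I)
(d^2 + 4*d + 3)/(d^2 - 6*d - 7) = (d + 3)/(d - 7)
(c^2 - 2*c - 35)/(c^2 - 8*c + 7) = (c + 5)/(c - 1)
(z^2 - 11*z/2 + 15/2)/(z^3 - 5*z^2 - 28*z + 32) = (2*z^2 - 11*z + 15)/(2*(z^3 - 5*z^2 - 28*z + 32))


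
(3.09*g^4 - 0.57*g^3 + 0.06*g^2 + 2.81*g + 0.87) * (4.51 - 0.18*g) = -0.5562*g^5 + 14.0385*g^4 - 2.5815*g^3 - 0.2352*g^2 + 12.5165*g + 3.9237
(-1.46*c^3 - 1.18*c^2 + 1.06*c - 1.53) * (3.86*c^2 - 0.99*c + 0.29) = -5.6356*c^5 - 3.1094*c^4 + 4.8364*c^3 - 7.2974*c^2 + 1.8221*c - 0.4437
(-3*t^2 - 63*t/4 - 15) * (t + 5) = -3*t^3 - 123*t^2/4 - 375*t/4 - 75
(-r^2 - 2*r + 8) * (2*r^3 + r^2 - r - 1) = -2*r^5 - 5*r^4 + 15*r^3 + 11*r^2 - 6*r - 8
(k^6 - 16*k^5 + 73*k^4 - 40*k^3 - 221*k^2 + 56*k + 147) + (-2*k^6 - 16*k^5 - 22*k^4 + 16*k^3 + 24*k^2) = -k^6 - 32*k^5 + 51*k^4 - 24*k^3 - 197*k^2 + 56*k + 147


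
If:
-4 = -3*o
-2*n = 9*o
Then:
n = -6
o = 4/3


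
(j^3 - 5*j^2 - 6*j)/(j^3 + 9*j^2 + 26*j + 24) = j*(j^2 - 5*j - 6)/(j^3 + 9*j^2 + 26*j + 24)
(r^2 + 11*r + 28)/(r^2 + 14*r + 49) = (r + 4)/(r + 7)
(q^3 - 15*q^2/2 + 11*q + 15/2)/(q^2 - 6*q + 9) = (2*q^2 - 9*q - 5)/(2*(q - 3))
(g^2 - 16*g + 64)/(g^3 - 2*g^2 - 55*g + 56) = (g - 8)/(g^2 + 6*g - 7)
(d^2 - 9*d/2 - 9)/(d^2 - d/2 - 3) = (d - 6)/(d - 2)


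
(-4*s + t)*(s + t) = -4*s^2 - 3*s*t + t^2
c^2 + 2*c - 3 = (c - 1)*(c + 3)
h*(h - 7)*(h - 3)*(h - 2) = h^4 - 12*h^3 + 41*h^2 - 42*h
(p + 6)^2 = p^2 + 12*p + 36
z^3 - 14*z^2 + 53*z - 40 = (z - 8)*(z - 5)*(z - 1)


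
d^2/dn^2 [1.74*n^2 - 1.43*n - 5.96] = 3.48000000000000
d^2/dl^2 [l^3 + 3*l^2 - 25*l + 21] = 6*l + 6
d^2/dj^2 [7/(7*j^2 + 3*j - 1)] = 14*(-49*j^2 - 21*j + (14*j + 3)^2 + 7)/(7*j^2 + 3*j - 1)^3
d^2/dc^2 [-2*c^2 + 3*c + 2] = -4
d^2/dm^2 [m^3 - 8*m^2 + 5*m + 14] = 6*m - 16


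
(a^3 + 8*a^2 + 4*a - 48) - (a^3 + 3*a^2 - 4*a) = 5*a^2 + 8*a - 48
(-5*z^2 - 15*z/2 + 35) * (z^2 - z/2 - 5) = -5*z^4 - 5*z^3 + 255*z^2/4 + 20*z - 175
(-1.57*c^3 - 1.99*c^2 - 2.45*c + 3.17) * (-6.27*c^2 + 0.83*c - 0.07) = 9.8439*c^5 + 11.1742*c^4 + 13.8197*c^3 - 21.7701*c^2 + 2.8026*c - 0.2219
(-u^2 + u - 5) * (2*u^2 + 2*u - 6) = -2*u^4 - 2*u^2 - 16*u + 30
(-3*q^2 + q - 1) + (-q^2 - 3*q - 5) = -4*q^2 - 2*q - 6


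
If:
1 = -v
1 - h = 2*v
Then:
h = 3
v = -1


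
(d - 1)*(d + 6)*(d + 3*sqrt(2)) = d^3 + 3*sqrt(2)*d^2 + 5*d^2 - 6*d + 15*sqrt(2)*d - 18*sqrt(2)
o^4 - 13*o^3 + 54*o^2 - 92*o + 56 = (o - 7)*(o - 2)^3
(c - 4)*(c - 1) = c^2 - 5*c + 4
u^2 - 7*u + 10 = (u - 5)*(u - 2)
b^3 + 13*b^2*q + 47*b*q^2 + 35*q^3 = (b + q)*(b + 5*q)*(b + 7*q)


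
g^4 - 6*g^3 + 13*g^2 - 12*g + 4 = (g - 2)^2*(g - 1)^2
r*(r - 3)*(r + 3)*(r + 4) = r^4 + 4*r^3 - 9*r^2 - 36*r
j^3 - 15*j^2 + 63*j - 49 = (j - 7)^2*(j - 1)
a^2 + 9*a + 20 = (a + 4)*(a + 5)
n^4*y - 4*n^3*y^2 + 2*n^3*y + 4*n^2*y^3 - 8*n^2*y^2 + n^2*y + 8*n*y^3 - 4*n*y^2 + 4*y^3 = (n + 1)*(n - 2*y)^2*(n*y + y)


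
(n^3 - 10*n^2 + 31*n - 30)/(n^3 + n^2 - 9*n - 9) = (n^2 - 7*n + 10)/(n^2 + 4*n + 3)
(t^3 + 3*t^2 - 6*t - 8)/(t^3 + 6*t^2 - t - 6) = (t^2 + 2*t - 8)/(t^2 + 5*t - 6)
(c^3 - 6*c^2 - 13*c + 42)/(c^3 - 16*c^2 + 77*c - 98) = (c + 3)/(c - 7)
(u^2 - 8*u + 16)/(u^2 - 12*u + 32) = (u - 4)/(u - 8)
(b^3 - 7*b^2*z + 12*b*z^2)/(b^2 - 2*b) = (b^2 - 7*b*z + 12*z^2)/(b - 2)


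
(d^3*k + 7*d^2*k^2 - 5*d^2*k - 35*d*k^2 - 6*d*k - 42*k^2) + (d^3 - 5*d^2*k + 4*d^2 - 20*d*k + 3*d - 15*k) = d^3*k + d^3 + 7*d^2*k^2 - 10*d^2*k + 4*d^2 - 35*d*k^2 - 26*d*k + 3*d - 42*k^2 - 15*k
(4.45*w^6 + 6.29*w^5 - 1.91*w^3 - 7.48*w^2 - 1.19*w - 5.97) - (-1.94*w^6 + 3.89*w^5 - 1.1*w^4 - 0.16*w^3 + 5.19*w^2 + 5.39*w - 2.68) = 6.39*w^6 + 2.4*w^5 + 1.1*w^4 - 1.75*w^3 - 12.67*w^2 - 6.58*w - 3.29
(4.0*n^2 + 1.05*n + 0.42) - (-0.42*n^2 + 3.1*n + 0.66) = 4.42*n^2 - 2.05*n - 0.24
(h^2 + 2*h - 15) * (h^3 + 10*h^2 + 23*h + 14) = h^5 + 12*h^4 + 28*h^3 - 90*h^2 - 317*h - 210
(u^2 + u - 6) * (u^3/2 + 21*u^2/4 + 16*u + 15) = u^5/2 + 23*u^4/4 + 73*u^3/4 - u^2/2 - 81*u - 90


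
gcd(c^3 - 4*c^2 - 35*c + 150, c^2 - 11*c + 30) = c - 5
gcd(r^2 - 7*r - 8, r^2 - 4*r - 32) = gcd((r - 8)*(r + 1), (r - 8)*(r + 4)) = r - 8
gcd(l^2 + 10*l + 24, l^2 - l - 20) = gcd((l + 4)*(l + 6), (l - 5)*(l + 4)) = l + 4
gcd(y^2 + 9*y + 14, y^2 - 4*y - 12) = y + 2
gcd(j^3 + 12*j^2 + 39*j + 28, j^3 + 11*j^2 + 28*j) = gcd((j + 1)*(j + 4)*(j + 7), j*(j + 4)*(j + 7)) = j^2 + 11*j + 28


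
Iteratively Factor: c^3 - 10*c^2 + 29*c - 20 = (c - 4)*(c^2 - 6*c + 5) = (c - 4)*(c - 1)*(c - 5)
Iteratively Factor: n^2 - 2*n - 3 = (n + 1)*(n - 3)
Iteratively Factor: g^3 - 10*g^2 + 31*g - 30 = (g - 2)*(g^2 - 8*g + 15) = (g - 3)*(g - 2)*(g - 5)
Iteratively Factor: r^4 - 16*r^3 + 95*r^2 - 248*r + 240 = (r - 4)*(r^3 - 12*r^2 + 47*r - 60) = (r - 5)*(r - 4)*(r^2 - 7*r + 12) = (r - 5)*(r - 4)^2*(r - 3)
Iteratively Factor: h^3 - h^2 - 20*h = (h)*(h^2 - h - 20) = h*(h - 5)*(h + 4)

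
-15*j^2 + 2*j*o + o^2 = (-3*j + o)*(5*j + o)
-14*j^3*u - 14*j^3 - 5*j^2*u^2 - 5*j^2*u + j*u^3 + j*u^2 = (-7*j + u)*(2*j + u)*(j*u + j)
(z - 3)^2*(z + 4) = z^3 - 2*z^2 - 15*z + 36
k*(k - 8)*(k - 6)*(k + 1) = k^4 - 13*k^3 + 34*k^2 + 48*k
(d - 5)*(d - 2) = d^2 - 7*d + 10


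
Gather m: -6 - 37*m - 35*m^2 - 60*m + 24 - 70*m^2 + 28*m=-105*m^2 - 69*m + 18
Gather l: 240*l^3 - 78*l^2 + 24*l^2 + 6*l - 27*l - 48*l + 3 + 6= 240*l^3 - 54*l^2 - 69*l + 9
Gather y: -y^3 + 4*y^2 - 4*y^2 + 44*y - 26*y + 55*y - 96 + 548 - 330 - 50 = -y^3 + 73*y + 72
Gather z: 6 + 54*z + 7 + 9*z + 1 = 63*z + 14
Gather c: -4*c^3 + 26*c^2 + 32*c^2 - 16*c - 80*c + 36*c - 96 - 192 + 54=-4*c^3 + 58*c^2 - 60*c - 234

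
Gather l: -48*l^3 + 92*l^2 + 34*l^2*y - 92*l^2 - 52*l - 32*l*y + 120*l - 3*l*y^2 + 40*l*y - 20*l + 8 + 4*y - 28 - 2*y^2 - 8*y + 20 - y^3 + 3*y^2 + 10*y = -48*l^3 + 34*l^2*y + l*(-3*y^2 + 8*y + 48) - y^3 + y^2 + 6*y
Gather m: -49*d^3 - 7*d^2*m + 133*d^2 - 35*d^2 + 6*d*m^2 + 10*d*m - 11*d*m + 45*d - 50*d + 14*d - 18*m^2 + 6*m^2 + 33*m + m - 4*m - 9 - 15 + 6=-49*d^3 + 98*d^2 + 9*d + m^2*(6*d - 12) + m*(-7*d^2 - d + 30) - 18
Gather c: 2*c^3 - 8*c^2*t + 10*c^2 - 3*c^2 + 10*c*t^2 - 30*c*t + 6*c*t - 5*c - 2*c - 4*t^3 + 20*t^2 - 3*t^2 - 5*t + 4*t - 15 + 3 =2*c^3 + c^2*(7 - 8*t) + c*(10*t^2 - 24*t - 7) - 4*t^3 + 17*t^2 - t - 12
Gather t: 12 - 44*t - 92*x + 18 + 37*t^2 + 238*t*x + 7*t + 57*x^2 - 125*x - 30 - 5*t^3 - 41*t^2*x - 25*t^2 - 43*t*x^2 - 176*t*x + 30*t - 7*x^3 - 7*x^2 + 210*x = -5*t^3 + t^2*(12 - 41*x) + t*(-43*x^2 + 62*x - 7) - 7*x^3 + 50*x^2 - 7*x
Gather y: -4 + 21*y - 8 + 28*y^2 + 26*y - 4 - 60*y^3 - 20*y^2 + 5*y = -60*y^3 + 8*y^2 + 52*y - 16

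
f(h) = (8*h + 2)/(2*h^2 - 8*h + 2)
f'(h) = (8 - 4*h)*(8*h + 2)/(2*h^2 - 8*h + 2)^2 + 8/(2*h^2 - 8*h + 2) = 2*(-2*h^2 - h + 4)/(h^4 - 8*h^3 + 18*h^2 - 8*h + 1)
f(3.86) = 35.77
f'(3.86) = -280.82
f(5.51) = 2.47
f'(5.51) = -1.43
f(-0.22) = 0.06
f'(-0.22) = 2.22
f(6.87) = 1.37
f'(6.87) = -0.45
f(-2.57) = -0.52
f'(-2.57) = -0.04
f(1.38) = -2.49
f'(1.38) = -0.35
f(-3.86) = -0.46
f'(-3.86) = -0.04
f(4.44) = 6.35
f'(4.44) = -9.14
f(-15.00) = -0.21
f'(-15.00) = -0.01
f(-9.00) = -0.30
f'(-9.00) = -0.02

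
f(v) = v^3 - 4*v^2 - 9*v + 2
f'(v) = 3*v^2 - 8*v - 9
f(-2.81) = -26.48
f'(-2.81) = 37.17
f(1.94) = -23.21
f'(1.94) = -13.23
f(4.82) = -22.33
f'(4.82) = 22.14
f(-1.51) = 3.03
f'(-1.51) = 9.92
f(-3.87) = -81.04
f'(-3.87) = 66.89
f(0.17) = 0.36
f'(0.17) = -10.27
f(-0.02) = 2.18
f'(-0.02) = -8.84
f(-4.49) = -128.75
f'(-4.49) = 87.40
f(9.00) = 326.00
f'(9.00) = 162.00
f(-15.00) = -4138.00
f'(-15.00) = 786.00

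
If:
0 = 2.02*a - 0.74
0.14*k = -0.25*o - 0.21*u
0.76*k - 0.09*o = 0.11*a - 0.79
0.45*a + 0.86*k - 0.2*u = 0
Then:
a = 0.37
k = -0.72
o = 2.29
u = -2.25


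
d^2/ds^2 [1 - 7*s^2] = -14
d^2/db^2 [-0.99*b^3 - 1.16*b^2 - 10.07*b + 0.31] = -5.94*b - 2.32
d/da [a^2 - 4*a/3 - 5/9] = 2*a - 4/3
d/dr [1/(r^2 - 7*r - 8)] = (7 - 2*r)/(-r^2 + 7*r + 8)^2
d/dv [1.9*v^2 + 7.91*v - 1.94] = 3.8*v + 7.91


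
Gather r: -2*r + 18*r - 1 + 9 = 16*r + 8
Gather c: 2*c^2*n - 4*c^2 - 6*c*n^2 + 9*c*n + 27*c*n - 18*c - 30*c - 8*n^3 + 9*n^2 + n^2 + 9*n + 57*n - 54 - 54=c^2*(2*n - 4) + c*(-6*n^2 + 36*n - 48) - 8*n^3 + 10*n^2 + 66*n - 108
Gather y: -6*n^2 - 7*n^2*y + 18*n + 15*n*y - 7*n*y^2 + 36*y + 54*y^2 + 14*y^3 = -6*n^2 + 18*n + 14*y^3 + y^2*(54 - 7*n) + y*(-7*n^2 + 15*n + 36)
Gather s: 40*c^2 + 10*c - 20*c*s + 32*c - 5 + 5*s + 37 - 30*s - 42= 40*c^2 + 42*c + s*(-20*c - 25) - 10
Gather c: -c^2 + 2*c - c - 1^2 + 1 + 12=-c^2 + c + 12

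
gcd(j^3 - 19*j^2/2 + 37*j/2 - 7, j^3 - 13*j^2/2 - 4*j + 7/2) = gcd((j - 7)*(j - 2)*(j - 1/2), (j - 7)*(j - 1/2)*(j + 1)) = j^2 - 15*j/2 + 7/2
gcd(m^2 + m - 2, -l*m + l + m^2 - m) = m - 1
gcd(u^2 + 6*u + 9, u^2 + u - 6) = u + 3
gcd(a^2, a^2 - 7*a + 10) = 1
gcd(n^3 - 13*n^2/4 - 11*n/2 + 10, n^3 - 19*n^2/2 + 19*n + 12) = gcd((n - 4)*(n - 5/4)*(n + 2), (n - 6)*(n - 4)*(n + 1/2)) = n - 4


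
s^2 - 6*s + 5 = (s - 5)*(s - 1)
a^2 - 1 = (a - 1)*(a + 1)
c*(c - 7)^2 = c^3 - 14*c^2 + 49*c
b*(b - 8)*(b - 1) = b^3 - 9*b^2 + 8*b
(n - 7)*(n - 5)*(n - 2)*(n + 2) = n^4 - 12*n^3 + 31*n^2 + 48*n - 140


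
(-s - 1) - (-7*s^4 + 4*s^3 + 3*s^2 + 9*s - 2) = 7*s^4 - 4*s^3 - 3*s^2 - 10*s + 1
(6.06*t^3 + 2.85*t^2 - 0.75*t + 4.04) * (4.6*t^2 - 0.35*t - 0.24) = 27.876*t^5 + 10.989*t^4 - 5.9019*t^3 + 18.1625*t^2 - 1.234*t - 0.9696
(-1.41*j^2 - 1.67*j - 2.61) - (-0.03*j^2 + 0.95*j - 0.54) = -1.38*j^2 - 2.62*j - 2.07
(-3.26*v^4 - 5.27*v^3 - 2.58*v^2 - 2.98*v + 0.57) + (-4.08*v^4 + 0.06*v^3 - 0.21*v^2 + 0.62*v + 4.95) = -7.34*v^4 - 5.21*v^3 - 2.79*v^2 - 2.36*v + 5.52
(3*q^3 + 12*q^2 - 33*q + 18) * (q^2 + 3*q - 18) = 3*q^5 + 21*q^4 - 51*q^3 - 297*q^2 + 648*q - 324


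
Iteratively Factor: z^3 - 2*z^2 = (z - 2)*(z^2) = z*(z - 2)*(z)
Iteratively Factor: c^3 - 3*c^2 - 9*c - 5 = (c - 5)*(c^2 + 2*c + 1) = (c - 5)*(c + 1)*(c + 1)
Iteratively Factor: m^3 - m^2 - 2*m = (m - 2)*(m^2 + m) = m*(m - 2)*(m + 1)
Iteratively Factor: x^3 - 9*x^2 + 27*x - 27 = (x - 3)*(x^2 - 6*x + 9) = (x - 3)^2*(x - 3)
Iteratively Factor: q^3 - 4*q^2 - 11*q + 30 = (q + 3)*(q^2 - 7*q + 10) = (q - 2)*(q + 3)*(q - 5)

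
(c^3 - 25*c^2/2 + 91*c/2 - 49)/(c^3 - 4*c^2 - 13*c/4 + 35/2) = 2*(c^2 - 9*c + 14)/(2*c^2 - c - 10)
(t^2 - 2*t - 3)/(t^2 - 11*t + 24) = (t + 1)/(t - 8)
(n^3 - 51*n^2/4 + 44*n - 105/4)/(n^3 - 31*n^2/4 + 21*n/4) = (n - 5)/n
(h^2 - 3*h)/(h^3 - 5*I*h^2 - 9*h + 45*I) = h/(h^2 + h*(3 - 5*I) - 15*I)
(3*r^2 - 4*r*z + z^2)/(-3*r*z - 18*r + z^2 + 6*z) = (-r + z)/(z + 6)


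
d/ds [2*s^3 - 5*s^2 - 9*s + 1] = 6*s^2 - 10*s - 9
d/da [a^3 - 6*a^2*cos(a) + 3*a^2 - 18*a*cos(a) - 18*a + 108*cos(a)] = 6*a^2*sin(a) + 3*a^2 + 18*a*sin(a) - 12*a*cos(a) + 6*a - 108*sin(a) - 18*cos(a) - 18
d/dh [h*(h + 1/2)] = 2*h + 1/2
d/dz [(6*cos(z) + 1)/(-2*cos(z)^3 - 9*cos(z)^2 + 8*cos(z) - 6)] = 8*(-12*cos(z)^3 - 30*cos(z)^2 - 9*cos(z) + 22)*sin(z)/(-18*sin(z)^2 - 13*cos(z) + cos(3*z) + 30)^2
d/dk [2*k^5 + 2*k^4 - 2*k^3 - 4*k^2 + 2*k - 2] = 10*k^4 + 8*k^3 - 6*k^2 - 8*k + 2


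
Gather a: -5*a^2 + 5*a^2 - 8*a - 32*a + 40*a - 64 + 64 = 0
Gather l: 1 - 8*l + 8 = 9 - 8*l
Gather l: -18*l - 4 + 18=14 - 18*l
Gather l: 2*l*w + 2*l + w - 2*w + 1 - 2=l*(2*w + 2) - w - 1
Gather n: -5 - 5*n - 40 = -5*n - 45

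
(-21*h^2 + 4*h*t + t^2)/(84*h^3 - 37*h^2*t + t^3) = 1/(-4*h + t)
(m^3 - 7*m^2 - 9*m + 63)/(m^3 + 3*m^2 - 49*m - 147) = (m - 3)/(m + 7)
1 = 1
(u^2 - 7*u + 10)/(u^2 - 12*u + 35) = (u - 2)/(u - 7)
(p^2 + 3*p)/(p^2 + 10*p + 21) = p/(p + 7)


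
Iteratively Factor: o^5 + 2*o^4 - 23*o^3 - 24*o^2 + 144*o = (o + 4)*(o^4 - 2*o^3 - 15*o^2 + 36*o) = (o - 3)*(o + 4)*(o^3 + o^2 - 12*o) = (o - 3)^2*(o + 4)*(o^2 + 4*o) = o*(o - 3)^2*(o + 4)*(o + 4)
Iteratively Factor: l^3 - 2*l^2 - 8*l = (l)*(l^2 - 2*l - 8) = l*(l - 4)*(l + 2)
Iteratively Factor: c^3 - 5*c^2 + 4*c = (c)*(c^2 - 5*c + 4) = c*(c - 4)*(c - 1)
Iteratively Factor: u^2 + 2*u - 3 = (u + 3)*(u - 1)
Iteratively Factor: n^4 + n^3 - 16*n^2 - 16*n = (n + 4)*(n^3 - 3*n^2 - 4*n) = (n - 4)*(n + 4)*(n^2 + n) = (n - 4)*(n + 1)*(n + 4)*(n)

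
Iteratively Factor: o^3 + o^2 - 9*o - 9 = (o + 1)*(o^2 - 9) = (o + 1)*(o + 3)*(o - 3)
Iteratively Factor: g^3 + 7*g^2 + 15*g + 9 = (g + 1)*(g^2 + 6*g + 9) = (g + 1)*(g + 3)*(g + 3)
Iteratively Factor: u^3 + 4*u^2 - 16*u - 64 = (u + 4)*(u^2 - 16) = (u + 4)^2*(u - 4)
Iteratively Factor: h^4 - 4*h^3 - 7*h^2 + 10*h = (h + 2)*(h^3 - 6*h^2 + 5*h) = (h - 1)*(h + 2)*(h^2 - 5*h) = (h - 5)*(h - 1)*(h + 2)*(h)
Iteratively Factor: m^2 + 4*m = (m + 4)*(m)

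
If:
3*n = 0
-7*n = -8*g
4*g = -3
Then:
No Solution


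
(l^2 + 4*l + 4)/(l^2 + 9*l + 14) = (l + 2)/(l + 7)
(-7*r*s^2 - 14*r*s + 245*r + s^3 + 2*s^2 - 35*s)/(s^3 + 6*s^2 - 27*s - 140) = (-7*r + s)/(s + 4)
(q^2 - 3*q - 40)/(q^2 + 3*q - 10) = (q - 8)/(q - 2)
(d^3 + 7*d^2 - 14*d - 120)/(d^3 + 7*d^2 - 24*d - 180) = (d^2 + d - 20)/(d^2 + d - 30)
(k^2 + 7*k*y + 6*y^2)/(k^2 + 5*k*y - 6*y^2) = (-k - y)/(-k + y)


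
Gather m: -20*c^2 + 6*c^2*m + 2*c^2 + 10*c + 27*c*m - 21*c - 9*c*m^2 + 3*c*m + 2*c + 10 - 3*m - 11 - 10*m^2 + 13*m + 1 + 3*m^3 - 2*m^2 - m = -18*c^2 - 9*c + 3*m^3 + m^2*(-9*c - 12) + m*(6*c^2 + 30*c + 9)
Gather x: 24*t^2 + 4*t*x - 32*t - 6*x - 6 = 24*t^2 - 32*t + x*(4*t - 6) - 6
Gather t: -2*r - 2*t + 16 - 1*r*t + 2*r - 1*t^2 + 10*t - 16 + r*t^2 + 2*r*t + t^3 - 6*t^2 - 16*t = t^3 + t^2*(r - 7) + t*(r - 8)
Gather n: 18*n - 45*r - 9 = 18*n - 45*r - 9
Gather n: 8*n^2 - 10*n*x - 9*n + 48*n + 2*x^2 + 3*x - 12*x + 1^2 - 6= 8*n^2 + n*(39 - 10*x) + 2*x^2 - 9*x - 5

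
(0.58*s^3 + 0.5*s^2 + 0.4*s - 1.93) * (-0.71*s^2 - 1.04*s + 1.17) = -0.4118*s^5 - 0.9582*s^4 - 0.1254*s^3 + 1.5393*s^2 + 2.4752*s - 2.2581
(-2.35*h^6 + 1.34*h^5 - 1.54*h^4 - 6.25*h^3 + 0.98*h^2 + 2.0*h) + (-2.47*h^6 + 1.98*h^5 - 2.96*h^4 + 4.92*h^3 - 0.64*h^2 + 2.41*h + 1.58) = -4.82*h^6 + 3.32*h^5 - 4.5*h^4 - 1.33*h^3 + 0.34*h^2 + 4.41*h + 1.58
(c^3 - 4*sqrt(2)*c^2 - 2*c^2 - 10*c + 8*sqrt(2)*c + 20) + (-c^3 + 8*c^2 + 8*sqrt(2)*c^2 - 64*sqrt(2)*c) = 4*sqrt(2)*c^2 + 6*c^2 - 56*sqrt(2)*c - 10*c + 20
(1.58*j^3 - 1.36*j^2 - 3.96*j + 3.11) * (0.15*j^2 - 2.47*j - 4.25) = 0.237*j^5 - 4.1066*j^4 - 3.9498*j^3 + 16.0277*j^2 + 9.1483*j - 13.2175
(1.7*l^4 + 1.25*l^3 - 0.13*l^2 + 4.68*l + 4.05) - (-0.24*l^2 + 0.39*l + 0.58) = 1.7*l^4 + 1.25*l^3 + 0.11*l^2 + 4.29*l + 3.47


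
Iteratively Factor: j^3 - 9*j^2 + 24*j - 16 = (j - 1)*(j^2 - 8*j + 16) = (j - 4)*(j - 1)*(j - 4)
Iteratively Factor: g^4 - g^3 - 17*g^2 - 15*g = (g + 1)*(g^3 - 2*g^2 - 15*g) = (g + 1)*(g + 3)*(g^2 - 5*g) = g*(g + 1)*(g + 3)*(g - 5)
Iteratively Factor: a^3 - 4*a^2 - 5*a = (a + 1)*(a^2 - 5*a) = a*(a + 1)*(a - 5)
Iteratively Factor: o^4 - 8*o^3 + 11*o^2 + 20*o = (o + 1)*(o^3 - 9*o^2 + 20*o) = (o - 4)*(o + 1)*(o^2 - 5*o) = (o - 5)*(o - 4)*(o + 1)*(o)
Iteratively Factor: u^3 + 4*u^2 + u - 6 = (u + 3)*(u^2 + u - 2) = (u + 2)*(u + 3)*(u - 1)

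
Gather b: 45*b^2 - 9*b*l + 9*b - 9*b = 45*b^2 - 9*b*l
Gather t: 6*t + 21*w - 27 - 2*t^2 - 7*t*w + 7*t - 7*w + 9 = -2*t^2 + t*(13 - 7*w) + 14*w - 18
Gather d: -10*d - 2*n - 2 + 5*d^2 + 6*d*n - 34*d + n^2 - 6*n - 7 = 5*d^2 + d*(6*n - 44) + n^2 - 8*n - 9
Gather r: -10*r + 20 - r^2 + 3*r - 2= -r^2 - 7*r + 18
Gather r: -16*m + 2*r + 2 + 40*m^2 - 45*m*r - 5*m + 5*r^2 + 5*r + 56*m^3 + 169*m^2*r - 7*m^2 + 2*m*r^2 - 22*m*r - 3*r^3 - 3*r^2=56*m^3 + 33*m^2 - 21*m - 3*r^3 + r^2*(2*m + 2) + r*(169*m^2 - 67*m + 7) + 2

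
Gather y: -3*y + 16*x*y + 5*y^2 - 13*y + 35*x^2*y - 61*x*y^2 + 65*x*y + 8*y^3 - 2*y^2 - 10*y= 8*y^3 + y^2*(3 - 61*x) + y*(35*x^2 + 81*x - 26)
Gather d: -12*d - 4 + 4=-12*d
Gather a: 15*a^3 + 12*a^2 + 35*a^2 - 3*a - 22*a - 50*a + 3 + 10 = 15*a^3 + 47*a^2 - 75*a + 13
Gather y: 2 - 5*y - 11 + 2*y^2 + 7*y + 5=2*y^2 + 2*y - 4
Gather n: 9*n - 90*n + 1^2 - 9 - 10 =-81*n - 18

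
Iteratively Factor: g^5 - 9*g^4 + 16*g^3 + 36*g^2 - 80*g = (g - 2)*(g^4 - 7*g^3 + 2*g^2 + 40*g) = (g - 4)*(g - 2)*(g^3 - 3*g^2 - 10*g) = (g - 5)*(g - 4)*(g - 2)*(g^2 + 2*g) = (g - 5)*(g - 4)*(g - 2)*(g + 2)*(g)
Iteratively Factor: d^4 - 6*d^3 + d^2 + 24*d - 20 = (d - 5)*(d^3 - d^2 - 4*d + 4) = (d - 5)*(d - 2)*(d^2 + d - 2) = (d - 5)*(d - 2)*(d - 1)*(d + 2)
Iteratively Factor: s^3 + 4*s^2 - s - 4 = (s + 1)*(s^2 + 3*s - 4) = (s - 1)*(s + 1)*(s + 4)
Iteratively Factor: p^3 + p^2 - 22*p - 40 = (p - 5)*(p^2 + 6*p + 8) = (p - 5)*(p + 2)*(p + 4)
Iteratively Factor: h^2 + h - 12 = (h - 3)*(h + 4)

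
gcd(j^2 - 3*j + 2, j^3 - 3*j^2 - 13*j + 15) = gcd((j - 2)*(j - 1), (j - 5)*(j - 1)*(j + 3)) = j - 1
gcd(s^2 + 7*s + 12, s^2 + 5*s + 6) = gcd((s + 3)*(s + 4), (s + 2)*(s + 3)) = s + 3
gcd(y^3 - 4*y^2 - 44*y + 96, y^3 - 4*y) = y - 2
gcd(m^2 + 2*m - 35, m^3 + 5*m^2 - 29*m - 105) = m^2 + 2*m - 35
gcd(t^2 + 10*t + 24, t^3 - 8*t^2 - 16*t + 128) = t + 4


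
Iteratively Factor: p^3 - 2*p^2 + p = (p)*(p^2 - 2*p + 1) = p*(p - 1)*(p - 1)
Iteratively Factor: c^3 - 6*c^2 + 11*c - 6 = (c - 1)*(c^2 - 5*c + 6) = (c - 3)*(c - 1)*(c - 2)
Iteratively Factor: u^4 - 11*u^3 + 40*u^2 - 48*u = (u - 3)*(u^3 - 8*u^2 + 16*u) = (u - 4)*(u - 3)*(u^2 - 4*u) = (u - 4)^2*(u - 3)*(u)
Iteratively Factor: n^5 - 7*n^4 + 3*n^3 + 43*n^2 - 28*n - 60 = (n - 3)*(n^4 - 4*n^3 - 9*n^2 + 16*n + 20) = (n - 3)*(n - 2)*(n^3 - 2*n^2 - 13*n - 10) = (n - 5)*(n - 3)*(n - 2)*(n^2 + 3*n + 2) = (n - 5)*(n - 3)*(n - 2)*(n + 2)*(n + 1)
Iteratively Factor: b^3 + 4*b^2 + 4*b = (b + 2)*(b^2 + 2*b) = b*(b + 2)*(b + 2)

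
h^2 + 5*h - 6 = (h - 1)*(h + 6)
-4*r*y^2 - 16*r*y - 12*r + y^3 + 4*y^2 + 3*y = (-4*r + y)*(y + 1)*(y + 3)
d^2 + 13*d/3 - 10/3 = (d - 2/3)*(d + 5)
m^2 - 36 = (m - 6)*(m + 6)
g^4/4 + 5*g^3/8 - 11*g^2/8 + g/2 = g*(g/4 + 1)*(g - 1)*(g - 1/2)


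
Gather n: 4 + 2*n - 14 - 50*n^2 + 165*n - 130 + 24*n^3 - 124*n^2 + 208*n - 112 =24*n^3 - 174*n^2 + 375*n - 252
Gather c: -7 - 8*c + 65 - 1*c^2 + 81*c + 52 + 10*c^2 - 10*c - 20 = 9*c^2 + 63*c + 90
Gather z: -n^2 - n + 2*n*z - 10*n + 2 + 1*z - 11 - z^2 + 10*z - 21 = -n^2 - 11*n - z^2 + z*(2*n + 11) - 30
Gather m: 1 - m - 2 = -m - 1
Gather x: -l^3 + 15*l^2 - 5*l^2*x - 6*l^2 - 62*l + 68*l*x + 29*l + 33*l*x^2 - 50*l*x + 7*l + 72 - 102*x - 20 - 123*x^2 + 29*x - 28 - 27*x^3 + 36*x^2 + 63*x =-l^3 + 9*l^2 - 26*l - 27*x^3 + x^2*(33*l - 87) + x*(-5*l^2 + 18*l - 10) + 24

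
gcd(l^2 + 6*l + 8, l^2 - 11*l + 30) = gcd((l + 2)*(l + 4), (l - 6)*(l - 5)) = 1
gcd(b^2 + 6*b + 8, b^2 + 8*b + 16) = b + 4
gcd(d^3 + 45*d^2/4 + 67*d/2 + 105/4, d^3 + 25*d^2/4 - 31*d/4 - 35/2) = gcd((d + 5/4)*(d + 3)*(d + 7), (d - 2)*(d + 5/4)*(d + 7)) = d^2 + 33*d/4 + 35/4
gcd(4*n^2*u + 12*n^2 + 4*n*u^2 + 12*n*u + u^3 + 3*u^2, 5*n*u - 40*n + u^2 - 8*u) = 1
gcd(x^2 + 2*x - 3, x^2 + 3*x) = x + 3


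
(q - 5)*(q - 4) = q^2 - 9*q + 20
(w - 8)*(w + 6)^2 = w^3 + 4*w^2 - 60*w - 288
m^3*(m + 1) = m^4 + m^3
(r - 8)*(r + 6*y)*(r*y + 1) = r^3*y + 6*r^2*y^2 - 8*r^2*y + r^2 - 48*r*y^2 + 6*r*y - 8*r - 48*y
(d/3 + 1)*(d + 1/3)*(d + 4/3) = d^3/3 + 14*d^2/9 + 49*d/27 + 4/9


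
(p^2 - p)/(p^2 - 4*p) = (p - 1)/(p - 4)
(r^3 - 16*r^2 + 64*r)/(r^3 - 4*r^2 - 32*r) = (r - 8)/(r + 4)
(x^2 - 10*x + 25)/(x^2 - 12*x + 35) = (x - 5)/(x - 7)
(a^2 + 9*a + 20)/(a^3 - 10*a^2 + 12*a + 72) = (a^2 + 9*a + 20)/(a^3 - 10*a^2 + 12*a + 72)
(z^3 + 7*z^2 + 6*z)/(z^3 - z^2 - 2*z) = (z + 6)/(z - 2)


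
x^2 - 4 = (x - 2)*(x + 2)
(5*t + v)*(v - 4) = 5*t*v - 20*t + v^2 - 4*v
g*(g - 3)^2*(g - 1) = g^4 - 7*g^3 + 15*g^2 - 9*g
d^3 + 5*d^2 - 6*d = d*(d - 1)*(d + 6)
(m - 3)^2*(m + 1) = m^3 - 5*m^2 + 3*m + 9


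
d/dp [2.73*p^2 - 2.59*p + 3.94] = 5.46*p - 2.59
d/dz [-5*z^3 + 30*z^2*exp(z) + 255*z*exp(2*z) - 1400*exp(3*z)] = 30*z^2*exp(z) - 15*z^2 + 510*z*exp(2*z) + 60*z*exp(z) - 4200*exp(3*z) + 255*exp(2*z)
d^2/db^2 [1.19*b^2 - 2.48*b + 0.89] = 2.38000000000000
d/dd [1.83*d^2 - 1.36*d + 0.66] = 3.66*d - 1.36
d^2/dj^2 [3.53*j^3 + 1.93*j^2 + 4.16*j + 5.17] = 21.18*j + 3.86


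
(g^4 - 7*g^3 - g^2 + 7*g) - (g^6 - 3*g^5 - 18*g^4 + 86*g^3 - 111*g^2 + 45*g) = -g^6 + 3*g^5 + 19*g^4 - 93*g^3 + 110*g^2 - 38*g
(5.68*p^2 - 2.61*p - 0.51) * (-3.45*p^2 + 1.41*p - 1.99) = -19.596*p^4 + 17.0133*p^3 - 13.2238*p^2 + 4.4748*p + 1.0149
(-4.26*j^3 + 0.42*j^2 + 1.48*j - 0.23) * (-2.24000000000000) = 9.5424*j^3 - 0.9408*j^2 - 3.3152*j + 0.5152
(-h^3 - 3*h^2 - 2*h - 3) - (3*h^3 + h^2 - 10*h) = -4*h^3 - 4*h^2 + 8*h - 3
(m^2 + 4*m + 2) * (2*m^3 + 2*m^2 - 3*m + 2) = 2*m^5 + 10*m^4 + 9*m^3 - 6*m^2 + 2*m + 4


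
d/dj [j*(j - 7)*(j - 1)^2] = 4*j^3 - 27*j^2 + 30*j - 7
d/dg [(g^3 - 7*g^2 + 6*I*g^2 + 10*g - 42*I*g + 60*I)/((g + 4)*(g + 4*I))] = (g^4 + g^3*(8 + 8*I) + g^2*(-62 + 86*I) + g*(-192 - 344*I) + 912 - 80*I)/(g^4 + g^3*(8 + 8*I) + 64*I*g^2 + g*(-128 + 128*I) - 256)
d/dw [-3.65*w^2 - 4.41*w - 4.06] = -7.3*w - 4.41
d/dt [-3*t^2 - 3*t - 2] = -6*t - 3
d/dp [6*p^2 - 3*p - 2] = 12*p - 3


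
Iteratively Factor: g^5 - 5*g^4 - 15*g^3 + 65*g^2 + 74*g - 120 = (g + 2)*(g^4 - 7*g^3 - g^2 + 67*g - 60) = (g - 1)*(g + 2)*(g^3 - 6*g^2 - 7*g + 60) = (g - 4)*(g - 1)*(g + 2)*(g^2 - 2*g - 15) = (g - 5)*(g - 4)*(g - 1)*(g + 2)*(g + 3)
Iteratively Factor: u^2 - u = (u)*(u - 1)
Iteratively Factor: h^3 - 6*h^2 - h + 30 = (h + 2)*(h^2 - 8*h + 15) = (h - 5)*(h + 2)*(h - 3)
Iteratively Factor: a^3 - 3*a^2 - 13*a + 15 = (a - 5)*(a^2 + 2*a - 3) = (a - 5)*(a + 3)*(a - 1)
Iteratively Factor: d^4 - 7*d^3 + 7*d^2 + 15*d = (d - 5)*(d^3 - 2*d^2 - 3*d) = (d - 5)*(d + 1)*(d^2 - 3*d) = d*(d - 5)*(d + 1)*(d - 3)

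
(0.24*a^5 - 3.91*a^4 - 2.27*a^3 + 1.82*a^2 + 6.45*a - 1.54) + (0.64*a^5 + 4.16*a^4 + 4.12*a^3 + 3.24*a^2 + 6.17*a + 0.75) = 0.88*a^5 + 0.25*a^4 + 1.85*a^3 + 5.06*a^2 + 12.62*a - 0.79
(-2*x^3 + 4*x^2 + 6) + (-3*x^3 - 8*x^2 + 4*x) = -5*x^3 - 4*x^2 + 4*x + 6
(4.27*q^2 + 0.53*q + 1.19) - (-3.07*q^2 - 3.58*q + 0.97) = 7.34*q^2 + 4.11*q + 0.22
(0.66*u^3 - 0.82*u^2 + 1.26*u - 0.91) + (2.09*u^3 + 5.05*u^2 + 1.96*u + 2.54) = 2.75*u^3 + 4.23*u^2 + 3.22*u + 1.63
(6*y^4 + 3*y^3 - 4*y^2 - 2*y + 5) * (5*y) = 30*y^5 + 15*y^4 - 20*y^3 - 10*y^2 + 25*y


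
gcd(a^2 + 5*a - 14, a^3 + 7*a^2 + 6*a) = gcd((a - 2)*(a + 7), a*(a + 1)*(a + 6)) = 1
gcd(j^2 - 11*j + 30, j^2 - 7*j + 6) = j - 6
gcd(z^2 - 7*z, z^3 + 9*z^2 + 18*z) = z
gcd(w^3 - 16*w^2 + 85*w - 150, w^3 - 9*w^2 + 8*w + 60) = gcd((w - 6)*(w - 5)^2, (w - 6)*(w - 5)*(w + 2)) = w^2 - 11*w + 30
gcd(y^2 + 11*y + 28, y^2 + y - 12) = y + 4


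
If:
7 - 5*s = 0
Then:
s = 7/5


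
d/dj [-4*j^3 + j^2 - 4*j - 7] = -12*j^2 + 2*j - 4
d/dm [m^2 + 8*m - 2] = 2*m + 8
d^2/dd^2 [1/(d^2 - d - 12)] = 2*(d^2 - d - (2*d - 1)^2 - 12)/(-d^2 + d + 12)^3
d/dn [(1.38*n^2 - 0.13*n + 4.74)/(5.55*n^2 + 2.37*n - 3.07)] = (3.9921*n^2 - 61.0872*n - 10.8347)/(30.8025*n^4 + 26.307*n^3 - 28.4601*n^2 - 14.5518*n + 9.4249)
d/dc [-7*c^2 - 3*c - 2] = -14*c - 3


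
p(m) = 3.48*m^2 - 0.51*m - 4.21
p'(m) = 6.96*m - 0.51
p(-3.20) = 33.06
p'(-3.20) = -22.78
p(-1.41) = 3.43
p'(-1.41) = -10.32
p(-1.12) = 0.73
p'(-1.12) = -8.31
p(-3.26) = 34.44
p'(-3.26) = -23.20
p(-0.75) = -1.87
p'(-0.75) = -5.73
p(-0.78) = -1.69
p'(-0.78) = -5.94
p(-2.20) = 13.76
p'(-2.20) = -15.82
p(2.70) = 19.78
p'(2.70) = 18.28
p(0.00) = -4.21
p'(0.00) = -0.51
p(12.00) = 490.79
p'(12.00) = 83.01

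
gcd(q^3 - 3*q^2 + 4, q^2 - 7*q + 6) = 1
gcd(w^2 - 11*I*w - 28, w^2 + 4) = 1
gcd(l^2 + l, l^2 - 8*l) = l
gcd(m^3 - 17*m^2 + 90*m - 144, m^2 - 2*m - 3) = m - 3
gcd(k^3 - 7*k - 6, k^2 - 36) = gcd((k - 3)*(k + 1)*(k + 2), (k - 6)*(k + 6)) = 1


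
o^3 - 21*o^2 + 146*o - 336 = (o - 8)*(o - 7)*(o - 6)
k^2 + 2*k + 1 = (k + 1)^2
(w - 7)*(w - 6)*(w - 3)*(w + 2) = w^4 - 14*w^3 + 49*w^2 + 36*w - 252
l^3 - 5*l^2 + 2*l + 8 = (l - 4)*(l - 2)*(l + 1)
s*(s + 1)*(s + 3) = s^3 + 4*s^2 + 3*s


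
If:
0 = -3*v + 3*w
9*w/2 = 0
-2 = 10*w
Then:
No Solution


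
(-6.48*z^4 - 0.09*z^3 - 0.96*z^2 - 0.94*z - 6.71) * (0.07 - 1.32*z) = 8.5536*z^5 - 0.3348*z^4 + 1.2609*z^3 + 1.1736*z^2 + 8.7914*z - 0.4697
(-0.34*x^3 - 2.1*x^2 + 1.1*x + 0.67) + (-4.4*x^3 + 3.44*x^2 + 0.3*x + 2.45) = -4.74*x^3 + 1.34*x^2 + 1.4*x + 3.12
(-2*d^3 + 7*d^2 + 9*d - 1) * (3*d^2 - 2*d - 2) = -6*d^5 + 25*d^4 + 17*d^3 - 35*d^2 - 16*d + 2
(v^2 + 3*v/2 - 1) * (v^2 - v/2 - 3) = v^4 + v^3 - 19*v^2/4 - 4*v + 3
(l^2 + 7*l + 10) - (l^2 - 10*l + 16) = 17*l - 6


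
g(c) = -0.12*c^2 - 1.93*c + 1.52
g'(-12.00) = 0.95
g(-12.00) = 7.40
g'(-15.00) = 1.67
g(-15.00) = 3.47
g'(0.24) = -1.99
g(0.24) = 1.05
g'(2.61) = -2.56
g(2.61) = -4.33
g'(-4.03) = -0.96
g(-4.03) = 7.35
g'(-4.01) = -0.97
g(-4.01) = 7.33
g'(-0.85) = -1.73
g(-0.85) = 3.07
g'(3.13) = -2.68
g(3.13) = -5.70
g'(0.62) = -2.08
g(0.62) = 0.28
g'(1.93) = -2.39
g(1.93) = -2.65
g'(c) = -0.24*c - 1.93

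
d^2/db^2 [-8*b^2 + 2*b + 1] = -16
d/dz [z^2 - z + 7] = 2*z - 1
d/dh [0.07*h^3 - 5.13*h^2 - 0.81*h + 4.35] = 0.21*h^2 - 10.26*h - 0.81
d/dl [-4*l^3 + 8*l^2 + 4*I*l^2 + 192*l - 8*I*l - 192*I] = -12*l^2 + 8*l*(2 + I) + 192 - 8*I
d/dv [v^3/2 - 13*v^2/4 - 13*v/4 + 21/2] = 3*v^2/2 - 13*v/2 - 13/4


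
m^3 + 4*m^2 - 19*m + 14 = (m - 2)*(m - 1)*(m + 7)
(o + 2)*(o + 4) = o^2 + 6*o + 8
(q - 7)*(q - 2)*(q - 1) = q^3 - 10*q^2 + 23*q - 14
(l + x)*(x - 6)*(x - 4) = l*x^2 - 10*l*x + 24*l + x^3 - 10*x^2 + 24*x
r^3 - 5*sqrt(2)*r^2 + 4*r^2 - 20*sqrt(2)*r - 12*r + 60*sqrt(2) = (r - 2)*(r + 6)*(r - 5*sqrt(2))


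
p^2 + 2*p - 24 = (p - 4)*(p + 6)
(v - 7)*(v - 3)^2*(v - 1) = v^4 - 14*v^3 + 64*v^2 - 114*v + 63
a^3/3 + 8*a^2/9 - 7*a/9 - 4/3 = (a/3 + 1/3)*(a - 4/3)*(a + 3)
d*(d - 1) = d^2 - d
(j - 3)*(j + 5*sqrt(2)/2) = j^2 - 3*j + 5*sqrt(2)*j/2 - 15*sqrt(2)/2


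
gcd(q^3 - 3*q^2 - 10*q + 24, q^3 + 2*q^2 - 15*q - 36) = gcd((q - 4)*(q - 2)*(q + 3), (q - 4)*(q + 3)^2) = q^2 - q - 12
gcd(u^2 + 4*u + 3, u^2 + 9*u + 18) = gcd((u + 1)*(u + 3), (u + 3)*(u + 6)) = u + 3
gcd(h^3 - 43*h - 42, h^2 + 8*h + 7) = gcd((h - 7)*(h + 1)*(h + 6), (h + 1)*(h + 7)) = h + 1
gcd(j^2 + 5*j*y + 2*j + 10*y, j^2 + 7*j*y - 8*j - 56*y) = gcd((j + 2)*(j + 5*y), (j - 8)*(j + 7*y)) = 1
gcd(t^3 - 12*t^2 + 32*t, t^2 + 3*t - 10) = 1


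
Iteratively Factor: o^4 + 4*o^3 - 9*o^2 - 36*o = (o + 3)*(o^3 + o^2 - 12*o) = (o - 3)*(o + 3)*(o^2 + 4*o) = o*(o - 3)*(o + 3)*(o + 4)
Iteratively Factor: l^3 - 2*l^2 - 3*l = (l - 3)*(l^2 + l) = (l - 3)*(l + 1)*(l)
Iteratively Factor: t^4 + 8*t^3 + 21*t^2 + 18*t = (t)*(t^3 + 8*t^2 + 21*t + 18) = t*(t + 3)*(t^2 + 5*t + 6) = t*(t + 2)*(t + 3)*(t + 3)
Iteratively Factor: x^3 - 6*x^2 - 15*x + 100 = (x + 4)*(x^2 - 10*x + 25) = (x - 5)*(x + 4)*(x - 5)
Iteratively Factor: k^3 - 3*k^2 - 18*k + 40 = (k + 4)*(k^2 - 7*k + 10) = (k - 2)*(k + 4)*(k - 5)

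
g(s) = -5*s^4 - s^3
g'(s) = -20*s^3 - 3*s^2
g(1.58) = -35.10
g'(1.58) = -86.38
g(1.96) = -81.32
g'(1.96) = -162.12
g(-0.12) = 0.00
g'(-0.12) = -0.01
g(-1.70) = -36.85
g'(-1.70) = 89.59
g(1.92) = -75.03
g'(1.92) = -152.62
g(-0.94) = -3.07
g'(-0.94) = 13.96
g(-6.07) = -6564.08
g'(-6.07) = 4362.44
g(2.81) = -333.93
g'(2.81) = -467.45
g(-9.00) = -32076.00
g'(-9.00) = 14337.00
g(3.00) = -432.00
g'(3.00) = -567.00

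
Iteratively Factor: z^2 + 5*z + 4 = (z + 4)*(z + 1)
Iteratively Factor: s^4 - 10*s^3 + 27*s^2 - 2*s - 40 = (s - 2)*(s^3 - 8*s^2 + 11*s + 20) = (s - 4)*(s - 2)*(s^2 - 4*s - 5) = (s - 4)*(s - 2)*(s + 1)*(s - 5)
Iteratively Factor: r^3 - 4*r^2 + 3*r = (r - 1)*(r^2 - 3*r) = r*(r - 1)*(r - 3)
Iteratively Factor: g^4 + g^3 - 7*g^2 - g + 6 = (g - 1)*(g^3 + 2*g^2 - 5*g - 6) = (g - 1)*(g + 3)*(g^2 - g - 2) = (g - 1)*(g + 1)*(g + 3)*(g - 2)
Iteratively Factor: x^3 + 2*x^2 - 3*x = (x - 1)*(x^2 + 3*x) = (x - 1)*(x + 3)*(x)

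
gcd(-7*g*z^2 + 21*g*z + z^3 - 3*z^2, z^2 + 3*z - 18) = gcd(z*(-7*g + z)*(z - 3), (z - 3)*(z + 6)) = z - 3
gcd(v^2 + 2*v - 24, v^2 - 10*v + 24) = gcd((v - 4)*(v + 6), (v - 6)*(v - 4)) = v - 4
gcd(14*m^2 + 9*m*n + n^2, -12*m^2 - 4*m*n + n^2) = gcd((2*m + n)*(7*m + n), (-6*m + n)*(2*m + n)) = 2*m + n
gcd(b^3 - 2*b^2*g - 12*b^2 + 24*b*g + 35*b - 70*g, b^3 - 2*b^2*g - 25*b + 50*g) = b^2 - 2*b*g - 5*b + 10*g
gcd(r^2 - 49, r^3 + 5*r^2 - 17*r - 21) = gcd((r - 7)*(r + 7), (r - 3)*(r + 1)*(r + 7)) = r + 7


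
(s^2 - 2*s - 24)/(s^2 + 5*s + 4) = (s - 6)/(s + 1)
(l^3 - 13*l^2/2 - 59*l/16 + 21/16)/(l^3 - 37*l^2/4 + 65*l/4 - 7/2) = (l + 3/4)/(l - 2)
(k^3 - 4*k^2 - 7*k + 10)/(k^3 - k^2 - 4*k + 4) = (k - 5)/(k - 2)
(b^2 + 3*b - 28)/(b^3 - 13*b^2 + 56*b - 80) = (b + 7)/(b^2 - 9*b + 20)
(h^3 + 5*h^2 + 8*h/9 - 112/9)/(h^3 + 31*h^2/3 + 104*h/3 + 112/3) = (h - 4/3)/(h + 4)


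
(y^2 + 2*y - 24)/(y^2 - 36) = (y - 4)/(y - 6)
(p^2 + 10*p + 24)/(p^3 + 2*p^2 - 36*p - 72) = (p + 4)/(p^2 - 4*p - 12)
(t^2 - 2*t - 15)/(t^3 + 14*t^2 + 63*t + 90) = (t - 5)/(t^2 + 11*t + 30)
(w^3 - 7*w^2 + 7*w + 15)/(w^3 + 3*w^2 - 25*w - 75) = (w^2 - 2*w - 3)/(w^2 + 8*w + 15)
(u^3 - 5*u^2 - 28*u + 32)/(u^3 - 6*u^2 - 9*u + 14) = (u^2 - 4*u - 32)/(u^2 - 5*u - 14)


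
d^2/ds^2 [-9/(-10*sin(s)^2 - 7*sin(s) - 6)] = 9*(-400*sin(s)^4 - 210*sin(s)^3 + 791*sin(s)^2 + 462*sin(s) - 22)/(10*sin(s)^2 + 7*sin(s) + 6)^3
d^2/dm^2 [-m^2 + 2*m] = -2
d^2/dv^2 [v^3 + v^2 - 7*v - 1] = 6*v + 2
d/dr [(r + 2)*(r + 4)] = 2*r + 6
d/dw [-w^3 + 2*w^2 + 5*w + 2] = -3*w^2 + 4*w + 5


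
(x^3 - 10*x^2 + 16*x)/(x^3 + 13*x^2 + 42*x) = (x^2 - 10*x + 16)/(x^2 + 13*x + 42)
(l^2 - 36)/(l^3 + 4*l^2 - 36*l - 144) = 1/(l + 4)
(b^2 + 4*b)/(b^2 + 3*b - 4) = b/(b - 1)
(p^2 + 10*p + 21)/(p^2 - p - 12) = (p + 7)/(p - 4)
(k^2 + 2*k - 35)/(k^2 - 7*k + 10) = (k + 7)/(k - 2)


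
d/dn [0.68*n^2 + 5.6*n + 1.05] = 1.36*n + 5.6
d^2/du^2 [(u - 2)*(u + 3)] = 2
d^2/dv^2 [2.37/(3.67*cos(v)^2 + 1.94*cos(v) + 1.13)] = (-127.685172*(1 - cos(v)^2)^2 - 50.621778*cos(v)^3 - 33.44781*cos(v)^2 + 106.43907*cos(v) + 125.867382)/(3.67*cos(v)^2 + 1.94*cos(v) + 1.13)^3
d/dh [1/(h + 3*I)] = -1/(h + 3*I)^2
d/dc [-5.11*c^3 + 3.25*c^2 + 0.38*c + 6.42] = -15.33*c^2 + 6.5*c + 0.38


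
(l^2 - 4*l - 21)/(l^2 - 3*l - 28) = (l + 3)/(l + 4)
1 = 1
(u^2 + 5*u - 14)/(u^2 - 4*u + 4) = (u + 7)/(u - 2)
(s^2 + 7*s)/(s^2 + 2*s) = (s + 7)/(s + 2)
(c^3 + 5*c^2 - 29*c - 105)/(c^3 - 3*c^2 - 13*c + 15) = (c + 7)/(c - 1)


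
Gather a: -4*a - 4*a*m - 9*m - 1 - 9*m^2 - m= a*(-4*m - 4) - 9*m^2 - 10*m - 1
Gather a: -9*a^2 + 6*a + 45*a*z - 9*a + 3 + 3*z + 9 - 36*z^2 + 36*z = -9*a^2 + a*(45*z - 3) - 36*z^2 + 39*z + 12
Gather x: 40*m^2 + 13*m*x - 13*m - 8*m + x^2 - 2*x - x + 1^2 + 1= 40*m^2 - 21*m + x^2 + x*(13*m - 3) + 2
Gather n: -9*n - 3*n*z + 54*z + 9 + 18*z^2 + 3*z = n*(-3*z - 9) + 18*z^2 + 57*z + 9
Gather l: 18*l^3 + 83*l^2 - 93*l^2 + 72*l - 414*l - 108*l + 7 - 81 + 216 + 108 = 18*l^3 - 10*l^2 - 450*l + 250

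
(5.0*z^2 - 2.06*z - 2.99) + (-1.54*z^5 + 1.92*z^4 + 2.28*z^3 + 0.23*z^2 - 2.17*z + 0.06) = -1.54*z^5 + 1.92*z^4 + 2.28*z^3 + 5.23*z^2 - 4.23*z - 2.93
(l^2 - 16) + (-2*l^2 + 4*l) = -l^2 + 4*l - 16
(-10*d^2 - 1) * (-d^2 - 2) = 10*d^4 + 21*d^2 + 2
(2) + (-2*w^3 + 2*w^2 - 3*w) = -2*w^3 + 2*w^2 - 3*w + 2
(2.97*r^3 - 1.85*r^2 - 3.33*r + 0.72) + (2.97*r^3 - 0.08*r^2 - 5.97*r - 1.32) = 5.94*r^3 - 1.93*r^2 - 9.3*r - 0.6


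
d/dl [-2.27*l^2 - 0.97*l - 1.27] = -4.54*l - 0.97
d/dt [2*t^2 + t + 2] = 4*t + 1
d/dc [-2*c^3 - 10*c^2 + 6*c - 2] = -6*c^2 - 20*c + 6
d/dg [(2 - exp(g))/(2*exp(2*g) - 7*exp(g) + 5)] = ((exp(g) - 2)*(4*exp(g) - 7) - 2*exp(2*g) + 7*exp(g) - 5)*exp(g)/(2*exp(2*g) - 7*exp(g) + 5)^2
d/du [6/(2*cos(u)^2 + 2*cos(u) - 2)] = 3*(2*cos(u) + 1)*sin(u)/(-sin(u)^2 + cos(u))^2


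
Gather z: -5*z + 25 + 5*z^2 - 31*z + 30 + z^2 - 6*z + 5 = 6*z^2 - 42*z + 60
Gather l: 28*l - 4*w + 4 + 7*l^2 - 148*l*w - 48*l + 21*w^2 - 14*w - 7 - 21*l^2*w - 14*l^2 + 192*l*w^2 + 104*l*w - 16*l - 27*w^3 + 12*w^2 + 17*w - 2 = l^2*(-21*w - 7) + l*(192*w^2 - 44*w - 36) - 27*w^3 + 33*w^2 - w - 5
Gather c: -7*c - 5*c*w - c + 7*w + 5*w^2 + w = c*(-5*w - 8) + 5*w^2 + 8*w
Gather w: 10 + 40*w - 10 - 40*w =0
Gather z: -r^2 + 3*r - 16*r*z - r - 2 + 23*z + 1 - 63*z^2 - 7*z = -r^2 + 2*r - 63*z^2 + z*(16 - 16*r) - 1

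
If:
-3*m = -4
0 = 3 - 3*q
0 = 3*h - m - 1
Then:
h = 7/9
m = 4/3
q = 1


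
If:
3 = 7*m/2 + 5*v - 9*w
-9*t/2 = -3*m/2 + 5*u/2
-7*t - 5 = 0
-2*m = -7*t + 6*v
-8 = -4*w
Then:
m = 151/11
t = -5/7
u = 3666/385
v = -119/22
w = 2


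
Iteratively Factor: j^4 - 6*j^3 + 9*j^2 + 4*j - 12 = (j + 1)*(j^3 - 7*j^2 + 16*j - 12) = (j - 2)*(j + 1)*(j^2 - 5*j + 6) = (j - 3)*(j - 2)*(j + 1)*(j - 2)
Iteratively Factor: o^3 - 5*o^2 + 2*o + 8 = (o + 1)*(o^2 - 6*o + 8) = (o - 2)*(o + 1)*(o - 4)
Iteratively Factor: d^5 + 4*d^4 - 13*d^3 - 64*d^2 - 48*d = (d + 3)*(d^4 + d^3 - 16*d^2 - 16*d) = (d + 1)*(d + 3)*(d^3 - 16*d) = (d - 4)*(d + 1)*(d + 3)*(d^2 + 4*d) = d*(d - 4)*(d + 1)*(d + 3)*(d + 4)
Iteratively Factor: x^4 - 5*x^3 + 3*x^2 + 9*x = (x - 3)*(x^3 - 2*x^2 - 3*x) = x*(x - 3)*(x^2 - 2*x - 3) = x*(x - 3)^2*(x + 1)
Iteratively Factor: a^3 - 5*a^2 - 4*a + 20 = (a - 5)*(a^2 - 4) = (a - 5)*(a + 2)*(a - 2)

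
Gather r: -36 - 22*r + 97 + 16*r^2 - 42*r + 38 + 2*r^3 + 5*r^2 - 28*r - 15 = 2*r^3 + 21*r^2 - 92*r + 84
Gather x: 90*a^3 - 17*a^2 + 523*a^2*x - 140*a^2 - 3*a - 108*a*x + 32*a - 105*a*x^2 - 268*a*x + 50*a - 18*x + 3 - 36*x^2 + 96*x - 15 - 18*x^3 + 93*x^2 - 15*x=90*a^3 - 157*a^2 + 79*a - 18*x^3 + x^2*(57 - 105*a) + x*(523*a^2 - 376*a + 63) - 12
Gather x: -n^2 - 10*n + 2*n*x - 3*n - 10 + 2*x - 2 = -n^2 - 13*n + x*(2*n + 2) - 12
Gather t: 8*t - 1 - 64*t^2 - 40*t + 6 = -64*t^2 - 32*t + 5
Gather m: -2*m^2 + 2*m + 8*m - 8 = -2*m^2 + 10*m - 8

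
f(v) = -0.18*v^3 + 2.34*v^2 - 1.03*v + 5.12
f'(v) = -0.54*v^2 + 4.68*v - 1.03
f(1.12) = 6.65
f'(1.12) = 3.53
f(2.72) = 16.01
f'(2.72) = 7.70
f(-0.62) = 6.70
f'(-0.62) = -4.14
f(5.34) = 38.94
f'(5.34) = 8.56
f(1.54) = 8.43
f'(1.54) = 4.90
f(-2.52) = 25.46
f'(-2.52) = -16.25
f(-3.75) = 51.38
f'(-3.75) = -26.17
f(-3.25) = 39.36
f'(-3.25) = -21.94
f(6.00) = 44.30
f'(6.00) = 7.61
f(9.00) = 54.17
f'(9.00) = -2.65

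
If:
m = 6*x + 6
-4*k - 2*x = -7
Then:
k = 7/4 - x/2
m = 6*x + 6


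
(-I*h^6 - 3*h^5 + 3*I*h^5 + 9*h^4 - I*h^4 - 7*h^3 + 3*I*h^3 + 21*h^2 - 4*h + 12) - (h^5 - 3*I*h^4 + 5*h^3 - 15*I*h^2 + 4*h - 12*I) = -I*h^6 - 4*h^5 + 3*I*h^5 + 9*h^4 + 2*I*h^4 - 12*h^3 + 3*I*h^3 + 21*h^2 + 15*I*h^2 - 8*h + 12 + 12*I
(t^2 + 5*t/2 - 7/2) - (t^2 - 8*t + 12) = 21*t/2 - 31/2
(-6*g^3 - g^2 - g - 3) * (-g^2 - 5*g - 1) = 6*g^5 + 31*g^4 + 12*g^3 + 9*g^2 + 16*g + 3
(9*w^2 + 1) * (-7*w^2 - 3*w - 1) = -63*w^4 - 27*w^3 - 16*w^2 - 3*w - 1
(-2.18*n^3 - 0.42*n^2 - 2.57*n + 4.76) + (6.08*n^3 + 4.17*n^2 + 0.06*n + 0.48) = 3.9*n^3 + 3.75*n^2 - 2.51*n + 5.24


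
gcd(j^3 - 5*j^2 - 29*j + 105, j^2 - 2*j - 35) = j^2 - 2*j - 35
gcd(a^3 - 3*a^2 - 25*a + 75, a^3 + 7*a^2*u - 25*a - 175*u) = a^2 - 25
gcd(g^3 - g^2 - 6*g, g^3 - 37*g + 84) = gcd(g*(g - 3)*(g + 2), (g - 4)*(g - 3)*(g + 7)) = g - 3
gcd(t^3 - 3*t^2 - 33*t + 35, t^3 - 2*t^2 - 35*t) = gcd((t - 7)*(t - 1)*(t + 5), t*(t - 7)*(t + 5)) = t^2 - 2*t - 35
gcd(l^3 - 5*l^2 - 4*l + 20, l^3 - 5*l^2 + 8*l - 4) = l - 2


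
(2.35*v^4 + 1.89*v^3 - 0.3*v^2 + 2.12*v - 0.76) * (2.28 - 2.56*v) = -6.016*v^5 + 0.5196*v^4 + 5.0772*v^3 - 6.1112*v^2 + 6.7792*v - 1.7328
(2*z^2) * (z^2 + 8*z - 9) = 2*z^4 + 16*z^3 - 18*z^2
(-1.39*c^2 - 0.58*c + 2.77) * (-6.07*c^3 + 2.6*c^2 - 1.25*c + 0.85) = 8.4373*c^5 - 0.0933999999999999*c^4 - 16.5844*c^3 + 6.7455*c^2 - 3.9555*c + 2.3545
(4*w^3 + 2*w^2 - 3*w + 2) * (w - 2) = 4*w^4 - 6*w^3 - 7*w^2 + 8*w - 4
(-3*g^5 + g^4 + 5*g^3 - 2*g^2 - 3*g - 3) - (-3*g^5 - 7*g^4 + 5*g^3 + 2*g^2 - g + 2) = 8*g^4 - 4*g^2 - 2*g - 5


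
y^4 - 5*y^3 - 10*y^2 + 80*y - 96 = (y - 4)*(y - 3)*(y - 2)*(y + 4)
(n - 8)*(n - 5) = n^2 - 13*n + 40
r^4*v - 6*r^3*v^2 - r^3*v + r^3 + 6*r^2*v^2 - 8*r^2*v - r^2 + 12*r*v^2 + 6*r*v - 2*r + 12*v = (r - 2)*(r + 1)*(r - 6*v)*(r*v + 1)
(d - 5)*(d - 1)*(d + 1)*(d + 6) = d^4 + d^3 - 31*d^2 - d + 30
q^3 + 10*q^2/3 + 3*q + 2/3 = (q + 1/3)*(q + 1)*(q + 2)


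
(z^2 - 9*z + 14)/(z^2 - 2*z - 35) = (z - 2)/(z + 5)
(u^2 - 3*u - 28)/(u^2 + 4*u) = (u - 7)/u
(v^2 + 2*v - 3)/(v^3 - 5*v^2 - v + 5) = (v + 3)/(v^2 - 4*v - 5)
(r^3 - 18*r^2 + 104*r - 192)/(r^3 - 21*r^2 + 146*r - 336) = (r - 4)/(r - 7)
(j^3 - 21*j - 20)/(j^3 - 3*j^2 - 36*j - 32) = (j - 5)/(j - 8)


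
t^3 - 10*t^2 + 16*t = t*(t - 8)*(t - 2)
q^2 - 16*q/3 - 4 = (q - 6)*(q + 2/3)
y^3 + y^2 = y^2*(y + 1)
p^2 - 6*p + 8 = (p - 4)*(p - 2)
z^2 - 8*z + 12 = (z - 6)*(z - 2)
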